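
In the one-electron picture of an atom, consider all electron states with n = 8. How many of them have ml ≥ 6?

6

The n = 8 shell has l = 0 through 7; check each.
The (l, ml) pairs meeting ml ≥ 6 give: l=6 → 1; l=7 → 2.
Orbitals: 1 + 2 = 3. Each orbital carries two spin states, so 3 × 2 = 6 states.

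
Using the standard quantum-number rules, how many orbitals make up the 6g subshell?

9

A subshell has 2l+1 orbitals; with l = 4, that's 9.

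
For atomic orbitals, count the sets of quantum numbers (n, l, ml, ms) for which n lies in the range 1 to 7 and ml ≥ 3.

For each n in the range, tally the orbitals obeying ml ≥ 3:
n=4 → 1; n=5 → 3; n=6 → 6; n=7 → 10.
Orbitals: 1 + 3 + 6 + 10 = 20. Including both spin states (ms = ±1/2) gives 2 × 20 = 40 states.

40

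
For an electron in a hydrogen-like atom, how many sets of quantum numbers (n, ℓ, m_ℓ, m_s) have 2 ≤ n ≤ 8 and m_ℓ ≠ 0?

Work shell by shell — for each n, count the (ℓ, m_ℓ) pairs that satisfy m_ℓ ≠ 0:
n=2 → 2; n=3 → 6; n=4 → 12; n=5 → 20; n=6 → 30; n=7 → 42; n=8 → 56.
Orbitals: 2 + 6 + 12 + 20 + 30 + 42 + 56 = 168. Including both spin states (m_s = ±1/2) gives 2 × 168 = 336 states.

336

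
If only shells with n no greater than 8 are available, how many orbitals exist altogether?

Total orbitals = 1² + 2² + 3² + 4² + 5² + 6² + 7² + 8² = 204.

204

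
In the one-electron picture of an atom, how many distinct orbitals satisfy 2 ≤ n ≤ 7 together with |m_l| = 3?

Per-shell orbital counts meeting the constraint:
n=4 → 2; n=5 → 4; n=6 → 6; n=7 → 8.
Total orbitals: 2 + 4 + 6 + 8 = 20.

20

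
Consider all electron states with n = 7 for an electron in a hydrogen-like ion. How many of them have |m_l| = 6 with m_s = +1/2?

2

For n = 7, l ranges over 0 … 6.
Per l-value: l=6 → 2.
Orbitals: 2. With m_s fixed to a single value there is one state per orbital, giving 2 states.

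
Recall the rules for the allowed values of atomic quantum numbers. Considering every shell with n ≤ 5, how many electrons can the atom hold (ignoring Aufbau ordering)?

Total orbitals = 1² + 2² + 3² + 4² + 5² = 55. Doubling for spin gives 110 electrons.

110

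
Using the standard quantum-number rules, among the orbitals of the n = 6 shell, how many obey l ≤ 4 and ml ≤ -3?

For n = 6, l ranges over 0 … 5.
The (l, ml) pairs meeting l ≤ 4 and ml ≤ -3 give: l=3 → 1; l=4 → 2.
Total orbitals: 1 + 2 = 3.

3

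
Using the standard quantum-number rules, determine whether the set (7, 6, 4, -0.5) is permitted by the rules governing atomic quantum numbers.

Allowed

n = 7 is a positive integer. l = 6 satisfies 0 ≤ l ≤ n−1 = 6. ml = 4 lies in the range −l … +l (here −6 … 6). ms = -1/2 is one of ±1/2.
All four constraints are satisfied.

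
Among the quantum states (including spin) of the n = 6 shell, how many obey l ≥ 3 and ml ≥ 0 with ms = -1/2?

15

The n = 6 shell has l = 0 through 5; check each.
Orbitals with l ≥ 3 and ml ≥ 0, by l: l=3 → 4; l=4 → 5; l=5 → 6.
Orbitals: 4 + 5 + 6 = 15. With ms fixed to a single value there is one state per orbital, giving 15 states.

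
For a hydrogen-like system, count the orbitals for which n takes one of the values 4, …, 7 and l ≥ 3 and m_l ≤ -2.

For each n in the range, tally the orbitals obeying l ≥ 3 and m_l ≤ -2:
n=4 → 2; n=5 → 5; n=6 → 9; n=7 → 14.
Total orbitals: 2 + 5 + 9 + 14 = 30.

30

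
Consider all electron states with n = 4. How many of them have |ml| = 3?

4

Go through l = 0, …, 3 (the values permitted for n = 4).
Orbitals with |ml| = 3, by l: l=3 → 2.
Orbitals: 2. Each orbital carries two spin states, so 2 × 2 = 4 states.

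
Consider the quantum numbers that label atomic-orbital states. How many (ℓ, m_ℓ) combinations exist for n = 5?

The n = 5 shell contains n² = 5² = 25 orbitals.

25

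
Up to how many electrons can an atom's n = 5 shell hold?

A shell holds 2n² electrons: 2 × 5² = 2 × 25 = 50.

50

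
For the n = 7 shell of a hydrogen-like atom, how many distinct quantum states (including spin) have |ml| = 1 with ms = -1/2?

The n = 7 shell has l = 0 through 6; check each.
The (l, ml) pairs meeting |ml| = 1 give: l=1 → 2; l=2 → 2; l=3 → 2; l=4 → 2; l=5 → 2; l=6 → 2.
Orbitals: 2 + 2 + 2 + 2 + 2 + 2 = 12. With ms fixed to a single value there is one state per orbital, giving 12 states.

12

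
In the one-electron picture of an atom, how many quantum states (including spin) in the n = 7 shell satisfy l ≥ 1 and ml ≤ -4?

12

Go through l = 0, …, 6 (the values permitted for n = 7).
Orbitals with l ≥ 1 and ml ≤ -4, by l: l=4 → 1; l=5 → 2; l=6 → 3.
Orbitals: 1 + 2 + 3 = 6. Each orbital carries two spin states, so 6 × 2 = 12 states.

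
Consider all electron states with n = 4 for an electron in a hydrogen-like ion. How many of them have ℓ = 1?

6

Go through ℓ = 0, …, 3 (the values permitted for n = 4).
Orbitals with ℓ = 1, by ℓ: ℓ=1 → 3.
Orbitals: 3. Each orbital carries two spin states, so 3 × 2 = 6 states.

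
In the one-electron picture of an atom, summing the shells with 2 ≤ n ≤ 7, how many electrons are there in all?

Shell n has n² orbitals: 2²=4 + 3²=9 + 4²=16 + 5²=25 + 6²=36 + 7²=49 = 139 orbitals.
Two spin states per orbital: 2 × 139 = 278 electrons.

278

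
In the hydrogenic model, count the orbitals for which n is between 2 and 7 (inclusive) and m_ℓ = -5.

Count contributing orbitals for each principal shell:
n=6 → 1; n=7 → 2.
Total orbitals: 1 + 2 = 3.

3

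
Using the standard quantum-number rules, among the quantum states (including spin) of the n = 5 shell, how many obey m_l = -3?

4

The n = 5 shell has l = 0 through 4; check each.
The (l, m_l) pairs meeting m_l = -3 give: l=3 → 1; l=4 → 1.
Orbitals: 1 + 1 = 2. Each orbital carries two spin states, so 2 × 2 = 4 states.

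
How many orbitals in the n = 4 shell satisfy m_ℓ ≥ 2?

Contributions: ℓ=2 → 1; ℓ=3 → 2.
Total orbitals: 1 + 2 = 3.

3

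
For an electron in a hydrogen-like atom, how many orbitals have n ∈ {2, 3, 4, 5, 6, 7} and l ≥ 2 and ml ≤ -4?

For each n in the range, tally the orbitals obeying l ≥ 2 and ml ≤ -4:
n=5 → 1; n=6 → 3; n=7 → 6.
Total orbitals: 1 + 3 + 6 = 10.

10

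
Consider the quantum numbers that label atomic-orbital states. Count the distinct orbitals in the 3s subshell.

1

A subshell has 2l+1 orbitals; with l = 0, that's 1.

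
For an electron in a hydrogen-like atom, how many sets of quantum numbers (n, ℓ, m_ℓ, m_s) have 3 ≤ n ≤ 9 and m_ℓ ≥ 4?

Work shell by shell — for each n, count the (ℓ, m_ℓ) pairs that satisfy m_ℓ ≥ 4:
n=5 → 1; n=6 → 3; n=7 → 6; n=8 → 10; n=9 → 15.
Orbitals: 1 + 3 + 6 + 10 + 15 = 35. Including both spin states (m_s = ±1/2) gives 2 × 35 = 70 states.

70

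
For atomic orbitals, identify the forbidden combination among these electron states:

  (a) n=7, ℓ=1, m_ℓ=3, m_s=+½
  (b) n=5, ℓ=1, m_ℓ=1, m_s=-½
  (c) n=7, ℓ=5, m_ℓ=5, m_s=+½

(a)

(a) has |m_ℓ| = 3 > ℓ = 1, violating −ℓ ≤ m_ℓ ≤ ℓ.
The remaining sets (b), (c) satisfy all four rules.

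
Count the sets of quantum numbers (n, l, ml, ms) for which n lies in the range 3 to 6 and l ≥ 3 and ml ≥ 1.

44

Treat each shell separately and count matching orbitals:
n=4 → 3; n=5 → 7; n=6 → 12.
Orbitals: 3 + 7 + 12 = 22. Including both spin states (ms = ±1/2) gives 2 × 22 = 44 states.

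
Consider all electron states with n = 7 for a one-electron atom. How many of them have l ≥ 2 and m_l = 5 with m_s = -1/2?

2

The (l, m_l) pairs meeting l ≥ 2 and m_l = 5 give: l=5 → 1; l=6 → 1.
Orbitals: 1 + 1 = 2. With m_s fixed to a single value there is one state per orbital, giving 2 states.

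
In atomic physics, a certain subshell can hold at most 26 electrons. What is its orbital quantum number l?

2(2l+1) = 26 ⇒ 2l+1 = 13 ⇒ l = 6.

l = 6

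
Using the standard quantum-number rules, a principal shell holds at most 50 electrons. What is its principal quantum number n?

n = 5

2n² = 50 ⇒ n² = 25 ⇒ n = 5.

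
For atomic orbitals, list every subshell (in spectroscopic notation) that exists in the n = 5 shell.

For n = 5, l runs from 0 to 4. In spectroscopic notation l = 0,1,2,… ↔ s,p,d,f,g,h,i, so the subshells are 5s, 5p, 5d, 5f, 5g.

5s, 5p, 5d, 5f, 5g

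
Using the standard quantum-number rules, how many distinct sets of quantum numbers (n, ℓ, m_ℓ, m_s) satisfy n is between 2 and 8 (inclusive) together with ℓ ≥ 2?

Treat each shell separately and count matching orbitals:
n=3 → 5; n=4 → 12; n=5 → 21; n=6 → 32; n=7 → 45; n=8 → 60.
Orbitals: 5 + 12 + 21 + 32 + 45 + 60 = 175. Including both spin states (m_s = ±1/2) gives 2 × 175 = 350 states.

350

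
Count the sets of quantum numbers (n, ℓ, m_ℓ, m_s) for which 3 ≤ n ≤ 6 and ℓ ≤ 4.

Work shell by shell — for each n, count the (ℓ, m_ℓ) pairs that satisfy ℓ ≤ 4:
n=3 → 9; n=4 → 16; n=5 → 25; n=6 → 25.
Orbitals: 9 + 16 + 25 + 25 = 75. Including both spin states (m_s = ±1/2) gives 2 × 75 = 150 states.

150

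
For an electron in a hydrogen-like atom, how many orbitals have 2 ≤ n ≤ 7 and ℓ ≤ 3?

77

For each n in the range, tally the orbitals obeying ℓ ≤ 3:
n=2 → 4; n=3 → 9; n=4 → 16; n=5 → 16; n=6 → 16; n=7 → 16.
Total orbitals: 4 + 9 + 16 + 16 + 16 + 16 = 77.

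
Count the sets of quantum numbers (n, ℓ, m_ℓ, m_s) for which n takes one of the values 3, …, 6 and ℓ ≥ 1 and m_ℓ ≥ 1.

Count contributing orbitals for each principal shell:
n=3 → 3; n=4 → 6; n=5 → 10; n=6 → 15.
Orbitals: 3 + 6 + 10 + 15 = 34. Including both spin states (m_s = ±1/2) gives 2 × 34 = 68 states.

68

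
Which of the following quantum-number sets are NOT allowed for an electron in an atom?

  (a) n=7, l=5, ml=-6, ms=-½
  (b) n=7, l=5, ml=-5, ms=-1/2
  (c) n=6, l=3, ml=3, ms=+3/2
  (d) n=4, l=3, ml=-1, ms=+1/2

(a) has |ml| = 6 > l = 5, violating −l ≤ ml ≤ l.
(c) has ms = +3/2, but an electron's spin must be ±1/2.
The remaining sets (b), (d) satisfy all four rules.

(a) and (c)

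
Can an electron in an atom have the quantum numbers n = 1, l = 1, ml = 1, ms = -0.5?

The orbital quantum number must satisfy 0 ≤ l ≤ n−1. With n = 1 the allowed l values are 0, so l = 1 is out of range.

Invalid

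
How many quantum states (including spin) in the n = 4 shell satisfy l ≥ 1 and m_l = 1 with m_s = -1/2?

3

Go through l = 0, …, 3 (the values permitted for n = 4).
The (l, m_l) pairs meeting l ≥ 1 and m_l = 1 give: l=1 → 1; l=2 → 1; l=3 → 1.
Orbitals: 1 + 1 + 1 = 3. With m_s fixed to a single value there is one state per orbital, giving 3 states.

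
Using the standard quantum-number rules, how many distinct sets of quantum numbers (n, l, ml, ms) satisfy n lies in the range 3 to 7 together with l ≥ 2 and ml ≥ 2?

Treat each shell separately and count matching orbitals:
n=3 → 1; n=4 → 3; n=5 → 6; n=6 → 10; n=7 → 15.
Orbitals: 1 + 3 + 6 + 10 + 15 = 35. Including both spin states (ms = ±1/2) gives 2 × 35 = 70 states.

70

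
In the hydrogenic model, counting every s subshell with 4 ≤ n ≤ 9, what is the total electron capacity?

12

An s subshell (l = 0) exists for every n ≥ 1, so shells n = 4, 5, 6, 7, 8, 9 each contribute one — 6 subshells.
Since each s subshell holds 2(2·0+1) = 2 electrons, the total is 6 × 2 = 12.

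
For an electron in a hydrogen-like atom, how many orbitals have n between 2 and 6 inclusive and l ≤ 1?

Work shell by shell — for each n, count the (l, ml) pairs that satisfy l ≤ 1:
n=2 → 4; n=3 → 4; n=4 → 4; n=5 → 4; n=6 → 4.
Total orbitals: 4 + 4 + 4 + 4 + 4 = 20.

20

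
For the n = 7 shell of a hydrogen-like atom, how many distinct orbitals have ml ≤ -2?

15

Go through l = 0, …, 6 (the values permitted for n = 7).
Contributions: l=2 → 1; l=3 → 2; l=4 → 3; l=5 → 4; l=6 → 5.
Total orbitals: 1 + 2 + 3 + 4 + 5 = 15.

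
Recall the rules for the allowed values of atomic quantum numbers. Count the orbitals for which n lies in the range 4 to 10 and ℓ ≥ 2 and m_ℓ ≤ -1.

154

Per-shell orbital counts meeting the constraint:
n=4 → 5; n=5 → 9; n=6 → 14; n=7 → 20; n=8 → 27; n=9 → 35; n=10 → 44.
Total orbitals: 5 + 9 + 14 + 20 + 27 + 35 + 44 = 154.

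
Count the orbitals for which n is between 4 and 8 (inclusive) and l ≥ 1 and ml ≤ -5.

10

Work shell by shell — for each n, count the (l, ml) pairs that satisfy l ≥ 1 and ml ≤ -5:
n=6 → 1; n=7 → 3; n=8 → 6.
Total orbitals: 1 + 3 + 6 = 10.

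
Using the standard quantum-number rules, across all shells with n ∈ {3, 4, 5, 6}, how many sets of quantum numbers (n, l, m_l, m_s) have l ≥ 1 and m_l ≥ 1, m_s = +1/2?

Treat each shell separately and count matching orbitals:
n=3 → 3; n=4 → 6; n=5 → 10; n=6 → 15.
Orbitals: 3 + 6 + 10 + 15 = 34. With m_s fixed to +1/2 there is one state per orbital, so 34 states.

34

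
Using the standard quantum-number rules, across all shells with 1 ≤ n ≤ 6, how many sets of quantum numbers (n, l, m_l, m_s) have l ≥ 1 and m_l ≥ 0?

Per-shell orbital counts meeting the constraint:
n=2 → 2; n=3 → 5; n=4 → 9; n=5 → 14; n=6 → 20.
Orbitals: 2 + 5 + 9 + 14 + 20 = 50. Including both spin states (m_s = ±1/2) gives 2 × 50 = 100 states.

100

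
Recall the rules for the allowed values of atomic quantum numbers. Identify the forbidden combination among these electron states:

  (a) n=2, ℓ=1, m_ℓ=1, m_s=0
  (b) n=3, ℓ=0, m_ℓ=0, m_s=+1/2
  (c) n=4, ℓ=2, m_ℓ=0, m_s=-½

(a)

(a) has m_s = 0, but an electron's spin must be ±1/2.
The remaining sets (b), (c) satisfy all four rules.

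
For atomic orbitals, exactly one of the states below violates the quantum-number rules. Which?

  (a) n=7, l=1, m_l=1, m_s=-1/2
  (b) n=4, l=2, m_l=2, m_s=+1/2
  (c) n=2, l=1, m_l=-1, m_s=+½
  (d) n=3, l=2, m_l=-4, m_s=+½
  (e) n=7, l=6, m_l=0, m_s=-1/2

(d)

(d) has |m_l| = 4 > l = 2, violating −l ≤ m_l ≤ l.
The remaining sets (a), (b), (c), (e) satisfy all four rules.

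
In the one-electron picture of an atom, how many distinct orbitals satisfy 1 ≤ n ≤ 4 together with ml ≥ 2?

4

Treat each shell separately and count matching orbitals:
n=3 → 1; n=4 → 3.
Total orbitals: 1 + 3 = 4.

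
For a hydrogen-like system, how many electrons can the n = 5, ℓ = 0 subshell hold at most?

2

A subshell with ℓ = 0 has 2ℓ+1 = 1 orbital, each holding 2 electrons (spin ±1/2), so 1 × 2 = 2.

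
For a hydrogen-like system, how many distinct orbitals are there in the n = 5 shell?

25

The n = 5 shell contains n² = 5² = 25 orbitals.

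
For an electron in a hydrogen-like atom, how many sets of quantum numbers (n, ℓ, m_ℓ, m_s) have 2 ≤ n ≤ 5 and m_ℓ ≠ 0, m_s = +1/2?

40

Work shell by shell — for each n, count the (ℓ, m_ℓ) pairs that satisfy m_ℓ ≠ 0:
n=2 → 2; n=3 → 6; n=4 → 12; n=5 → 20.
Orbitals: 2 + 6 + 12 + 20 = 40. With m_s fixed to +1/2 there is one state per orbital, so 40 states.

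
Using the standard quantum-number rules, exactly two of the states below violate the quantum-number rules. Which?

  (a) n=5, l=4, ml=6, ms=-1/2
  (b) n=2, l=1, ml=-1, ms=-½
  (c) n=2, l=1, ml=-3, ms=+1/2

(a) and (c)

(a) has |ml| = 6 > l = 4, violating −l ≤ ml ≤ l.
(c) has |ml| = 3 > l = 1, violating −l ≤ ml ≤ l.
The remaining set (b) satisfies all four rules.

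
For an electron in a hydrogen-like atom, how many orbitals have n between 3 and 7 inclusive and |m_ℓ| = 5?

6

Per-shell orbital counts meeting the constraint:
n=6 → 2; n=7 → 4.
Total orbitals: 2 + 4 = 6.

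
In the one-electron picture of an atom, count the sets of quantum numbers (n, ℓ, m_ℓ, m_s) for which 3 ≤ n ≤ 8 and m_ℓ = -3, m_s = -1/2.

Treat each shell separately and count matching orbitals:
n=4 → 1; n=5 → 2; n=6 → 3; n=7 → 4; n=8 → 5.
Orbitals: 1 + 2 + 3 + 4 + 5 = 15. With m_s fixed to -1/2 there is one state per orbital, so 15 states.

15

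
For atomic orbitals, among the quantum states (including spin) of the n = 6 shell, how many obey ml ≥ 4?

6

Per l-value: l=4 → 1; l=5 → 2.
Orbitals: 1 + 2 = 3. Each orbital carries two spin states, so 3 × 2 = 6 states.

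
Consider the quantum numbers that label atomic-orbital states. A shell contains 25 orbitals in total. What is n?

n = 5

n² = 25 ⇒ n = 5.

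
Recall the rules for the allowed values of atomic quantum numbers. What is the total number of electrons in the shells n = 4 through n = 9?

Shell n has n² orbitals: 4²=16 + 5²=25 + 6²=36 + 7²=49 + 8²=64 + 9²=81 = 271 orbitals.
Two spin states per orbital: 2 × 271 = 542 electrons.

542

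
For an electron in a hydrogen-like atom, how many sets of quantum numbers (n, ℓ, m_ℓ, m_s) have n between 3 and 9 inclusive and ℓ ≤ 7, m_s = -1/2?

263

Treat each shell separately and count matching orbitals:
n=3 → 9; n=4 → 16; n=5 → 25; n=6 → 36; n=7 → 49; n=8 → 64; n=9 → 64.
Orbitals: 9 + 16 + 25 + 36 + 49 + 64 + 64 = 263. With m_s fixed to -1/2 there is one state per orbital, so 263 states.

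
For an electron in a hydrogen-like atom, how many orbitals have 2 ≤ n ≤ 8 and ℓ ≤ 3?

93

Treat each shell separately and count matching orbitals:
n=2 → 4; n=3 → 9; n=4 → 16; n=5 → 16; n=6 → 16; n=7 → 16; n=8 → 16.
Total orbitals: 4 + 9 + 16 + 16 + 16 + 16 + 16 = 93.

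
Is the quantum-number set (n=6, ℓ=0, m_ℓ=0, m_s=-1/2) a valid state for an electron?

n = 6 is a positive integer. ℓ = 0 satisfies 0 ≤ ℓ ≤ n−1 = 5. m_ℓ = 0 lies in the range −ℓ … +ℓ (here 0). m_s = -1/2 is one of ±1/2.
All four constraints are satisfied.

Allowed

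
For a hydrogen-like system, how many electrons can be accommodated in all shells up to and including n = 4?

60

Total orbitals = 1² + 2² + 3² + 4² = 30. Doubling for spin gives 60 electrons.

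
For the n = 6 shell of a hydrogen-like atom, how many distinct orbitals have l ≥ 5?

Go through l = 0, …, 5 (the values permitted for n = 6).
The (l, ml) pairs meeting l ≥ 5 give: l=5 → 11.
Total orbitals: 11.

11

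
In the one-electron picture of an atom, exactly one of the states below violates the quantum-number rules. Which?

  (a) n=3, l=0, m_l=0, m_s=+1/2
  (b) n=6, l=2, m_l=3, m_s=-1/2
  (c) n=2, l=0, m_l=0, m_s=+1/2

(b) has |m_l| = 3 > l = 2, violating −l ≤ m_l ≤ l.
The remaining sets (a), (c) satisfy all four rules.

(b)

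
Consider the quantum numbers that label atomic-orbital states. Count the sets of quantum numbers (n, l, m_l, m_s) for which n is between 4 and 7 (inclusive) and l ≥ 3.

For each n in the range, tally the orbitals obeying l ≥ 3:
n=4 → 7; n=5 → 16; n=6 → 27; n=7 → 40.
Orbitals: 7 + 16 + 27 + 40 = 90. Including both spin states (m_s = ±1/2) gives 2 × 90 = 180 states.

180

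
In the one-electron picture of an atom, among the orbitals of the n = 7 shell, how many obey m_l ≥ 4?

Go through l = 0, …, 6 (the values permitted for n = 7).
Orbitals with m_l ≥ 4, by l: l=4 → 1; l=5 → 2; l=6 → 3.
Total orbitals: 1 + 2 + 3 = 6.

6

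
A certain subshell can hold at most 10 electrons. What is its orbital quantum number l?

l = 2

2(2l+1) = 10 ⇒ 2l+1 = 5 ⇒ l = 2.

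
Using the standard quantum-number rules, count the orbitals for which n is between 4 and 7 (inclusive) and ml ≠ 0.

Work shell by shell — for each n, count the (l, ml) pairs that satisfy ml ≠ 0:
n=4 → 12; n=5 → 20; n=6 → 30; n=7 → 42.
Total orbitals: 12 + 20 + 30 + 42 = 104.

104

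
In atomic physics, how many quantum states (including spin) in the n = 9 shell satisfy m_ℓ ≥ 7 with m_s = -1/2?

Go through ℓ = 0, …, 8 (the values permitted for n = 9).
Orbitals with m_ℓ ≥ 7, by ℓ: ℓ=7 → 1; ℓ=8 → 2.
Orbitals: 1 + 2 = 3. With m_s fixed to a single value there is one state per orbital, giving 3 states.

3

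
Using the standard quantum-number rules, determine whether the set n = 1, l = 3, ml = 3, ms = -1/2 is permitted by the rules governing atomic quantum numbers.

Invalid

The orbital quantum number must satisfy 0 ≤ l ≤ n−1. With n = 1 the allowed l values are 0, so l = 3 is out of range.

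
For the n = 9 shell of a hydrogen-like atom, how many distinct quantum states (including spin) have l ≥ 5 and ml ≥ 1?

Contributions: l=5 → 5; l=6 → 6; l=7 → 7; l=8 → 8.
Orbitals: 5 + 6 + 7 + 8 = 26. Each orbital carries two spin states, so 26 × 2 = 52 states.

52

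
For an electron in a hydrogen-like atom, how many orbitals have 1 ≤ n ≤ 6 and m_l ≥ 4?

Count contributing orbitals for each principal shell:
n=5 → 1; n=6 → 3.
Total orbitals: 1 + 3 = 4.

4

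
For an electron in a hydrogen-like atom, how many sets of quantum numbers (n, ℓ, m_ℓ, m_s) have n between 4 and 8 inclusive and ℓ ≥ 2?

340

Work shell by shell — for each n, count the (ℓ, m_ℓ) pairs that satisfy ℓ ≥ 2:
n=4 → 12; n=5 → 21; n=6 → 32; n=7 → 45; n=8 → 60.
Orbitals: 12 + 21 + 32 + 45 + 60 = 170. Including both spin states (m_s = ±1/2) gives 2 × 170 = 340 states.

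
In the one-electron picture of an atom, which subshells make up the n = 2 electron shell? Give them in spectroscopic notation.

For n = 2, ℓ runs from 0 to 1. In spectroscopic notation ℓ = 0,1,2,… ↔ s,p,d,f,g,h,i, so the subshells are 2s, 2p.

2s, 2p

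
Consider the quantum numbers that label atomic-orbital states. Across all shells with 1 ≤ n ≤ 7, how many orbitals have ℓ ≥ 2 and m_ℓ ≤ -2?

35

For each n in the range, tally the orbitals obeying ℓ ≥ 2 and m_ℓ ≤ -2:
n=3 → 1; n=4 → 3; n=5 → 6; n=6 → 10; n=7 → 15.
Total orbitals: 1 + 3 + 6 + 10 + 15 = 35.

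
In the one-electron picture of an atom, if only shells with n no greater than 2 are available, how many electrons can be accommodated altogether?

10

Total orbitals = 1² + 2² = 5. Doubling for spin gives 10 electrons.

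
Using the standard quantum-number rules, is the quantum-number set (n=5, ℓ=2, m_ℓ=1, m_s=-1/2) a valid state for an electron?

n = 5 is a positive integer. ℓ = 2 satisfies 0 ≤ ℓ ≤ n−1 = 4. m_ℓ = 1 lies in the range −ℓ … +ℓ (here −2 … 2). m_s = -1/2 is one of ±1/2.
All four constraints are satisfied.

Allowed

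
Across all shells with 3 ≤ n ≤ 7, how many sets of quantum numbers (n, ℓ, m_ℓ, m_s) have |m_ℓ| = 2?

60

Count contributing orbitals for each principal shell:
n=3 → 2; n=4 → 4; n=5 → 6; n=6 → 8; n=7 → 10.
Orbitals: 2 + 4 + 6 + 8 + 10 = 30. Including both spin states (m_s = ±1/2) gives 2 × 30 = 60 states.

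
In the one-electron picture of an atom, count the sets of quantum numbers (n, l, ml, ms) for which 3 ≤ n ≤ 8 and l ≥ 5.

Treat each shell separately and count matching orbitals:
n=6 → 11; n=7 → 24; n=8 → 39.
Orbitals: 11 + 24 + 39 = 74. Including both spin states (ms = ±1/2) gives 2 × 74 = 148 states.

148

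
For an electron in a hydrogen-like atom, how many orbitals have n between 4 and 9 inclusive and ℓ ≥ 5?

Work shell by shell — for each n, count the (ℓ, m_ℓ) pairs that satisfy ℓ ≥ 5:
n=6 → 11; n=7 → 24; n=8 → 39; n=9 → 56.
Total orbitals: 11 + 24 + 39 + 56 = 130.

130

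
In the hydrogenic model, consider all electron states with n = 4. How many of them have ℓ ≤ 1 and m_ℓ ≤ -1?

For n = 4, ℓ ranges over 0 … 3.
The (ℓ, m_ℓ) pairs meeting ℓ ≤ 1 and m_ℓ ≤ -1 give: ℓ=1 → 1.
Orbitals: 1. Each orbital carries two spin states, so 1 × 2 = 2 states.

2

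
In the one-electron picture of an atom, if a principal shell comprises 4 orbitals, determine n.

n = 2

n² = 4 ⇒ n = 2.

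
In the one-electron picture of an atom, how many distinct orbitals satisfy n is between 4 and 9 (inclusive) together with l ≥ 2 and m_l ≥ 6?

Work shell by shell — for each n, count the (l, m_l) pairs that satisfy l ≥ 2 and m_l ≥ 6:
n=7 → 1; n=8 → 3; n=9 → 6.
Total orbitals: 1 + 3 + 6 = 10.

10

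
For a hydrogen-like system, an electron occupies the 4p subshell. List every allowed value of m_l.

-1, 0, 1

The 4p subshell has l = 1, and m_l takes every integer from −l to +l. With l = 1 that gives the 3 values -1, 0, 1.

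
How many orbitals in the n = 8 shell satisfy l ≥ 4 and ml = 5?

Contributions: l=5 → 1; l=6 → 1; l=7 → 1.
Total orbitals: 1 + 1 + 1 = 3.

3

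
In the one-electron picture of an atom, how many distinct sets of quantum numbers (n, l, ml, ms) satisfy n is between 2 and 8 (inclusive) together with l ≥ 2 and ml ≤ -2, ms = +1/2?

For each n in the range, tally the orbitals obeying l ≥ 2 and ml ≤ -2:
n=3 → 1; n=4 → 3; n=5 → 6; n=6 → 10; n=7 → 15; n=8 → 21.
Orbitals: 1 + 3 + 6 + 10 + 15 + 21 = 56. With ms fixed to +1/2 there is one state per orbital, so 56 states.

56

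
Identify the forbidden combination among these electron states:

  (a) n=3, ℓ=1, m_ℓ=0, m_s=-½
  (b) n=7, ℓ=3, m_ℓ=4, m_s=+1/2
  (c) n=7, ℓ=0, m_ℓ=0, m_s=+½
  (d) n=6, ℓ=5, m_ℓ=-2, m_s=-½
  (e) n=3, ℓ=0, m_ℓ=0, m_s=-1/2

(b) has |m_ℓ| = 4 > ℓ = 3, violating −ℓ ≤ m_ℓ ≤ ℓ.
The remaining sets (a), (c), (d), (e) satisfy all four rules.

(b)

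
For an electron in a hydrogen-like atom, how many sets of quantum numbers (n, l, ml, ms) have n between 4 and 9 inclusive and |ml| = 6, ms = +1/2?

12

Work shell by shell — for each n, count the (l, ml) pairs that satisfy |ml| = 6:
n=7 → 2; n=8 → 4; n=9 → 6.
Orbitals: 2 + 4 + 6 = 12. With ms fixed to +1/2 there is one state per orbital, so 12 states.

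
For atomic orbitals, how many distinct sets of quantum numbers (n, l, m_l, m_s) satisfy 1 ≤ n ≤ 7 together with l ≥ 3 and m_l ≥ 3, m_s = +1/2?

20

Treat each shell separately and count matching orbitals:
n=4 → 1; n=5 → 3; n=6 → 6; n=7 → 10.
Orbitals: 1 + 3 + 6 + 10 = 20. With m_s fixed to +1/2 there is one state per orbital, so 20 states.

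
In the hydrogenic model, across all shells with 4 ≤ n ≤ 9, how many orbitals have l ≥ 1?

Per-shell orbital counts meeting the constraint:
n=4 → 15; n=5 → 24; n=6 → 35; n=7 → 48; n=8 → 63; n=9 → 80.
Total orbitals: 15 + 24 + 35 + 48 + 63 + 80 = 265.

265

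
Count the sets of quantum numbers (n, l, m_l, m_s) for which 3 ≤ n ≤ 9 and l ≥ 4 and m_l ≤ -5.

40

Work shell by shell — for each n, count the (l, m_l) pairs that satisfy l ≥ 4 and m_l ≤ -5:
n=6 → 1; n=7 → 3; n=8 → 6; n=9 → 10.
Orbitals: 1 + 3 + 6 + 10 = 20. Including both spin states (m_s = ±1/2) gives 2 × 20 = 40 states.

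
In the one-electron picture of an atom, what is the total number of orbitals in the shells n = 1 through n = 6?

Shell n has n² orbitals: 1²=1 + 2²=4 + 3²=9 + 4²=16 + 5²=25 + 6²=36 = 91 orbitals.

91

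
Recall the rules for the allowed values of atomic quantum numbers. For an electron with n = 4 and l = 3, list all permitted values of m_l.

-3, -2, -1, 0, 1, 2, 3

m_l takes every integer from −l to +l. With l = 3 that gives the 7 values -3, -2, -1, 0, 1, 2, 3.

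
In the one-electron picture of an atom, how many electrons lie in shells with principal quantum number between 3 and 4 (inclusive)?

50

Shell n has n² orbitals: 3²=9 + 4²=16 = 25 orbitals.
Two spin states per orbital: 2 × 25 = 50 electrons.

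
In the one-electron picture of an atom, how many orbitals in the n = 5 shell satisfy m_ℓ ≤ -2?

With n = 5 the allowed ℓ are 0, 1, …, 4.
Contributions: ℓ=2 → 1; ℓ=3 → 2; ℓ=4 → 3.
Total orbitals: 1 + 2 + 3 = 6.

6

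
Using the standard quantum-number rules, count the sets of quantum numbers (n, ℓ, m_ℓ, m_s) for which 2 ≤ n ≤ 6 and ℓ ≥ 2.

Work shell by shell — for each n, count the (ℓ, m_ℓ) pairs that satisfy ℓ ≥ 2:
n=3 → 5; n=4 → 12; n=5 → 21; n=6 → 32.
Orbitals: 5 + 12 + 21 + 32 = 70. Including both spin states (m_s = ±1/2) gives 2 × 70 = 140 states.

140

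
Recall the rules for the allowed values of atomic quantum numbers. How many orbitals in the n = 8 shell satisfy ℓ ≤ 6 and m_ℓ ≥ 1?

With n = 8 the allowed ℓ are 0, 1, …, 7.
The (ℓ, m_ℓ) pairs meeting ℓ ≤ 6 and m_ℓ ≥ 1 give: ℓ=1 → 1; ℓ=2 → 2; ℓ=3 → 3; ℓ=4 → 4; ℓ=5 → 5; ℓ=6 → 6.
Total orbitals: 1 + 2 + 3 + 4 + 5 + 6 = 21.

21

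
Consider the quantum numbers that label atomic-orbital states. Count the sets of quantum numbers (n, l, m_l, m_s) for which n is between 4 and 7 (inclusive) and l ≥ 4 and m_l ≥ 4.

20

Go shell by shell, enumerating (l, m_l) with l ≥ 4 and m_l ≥ 4:
n=5 → 1; n=6 → 3; n=7 → 6.
Orbitals: 1 + 3 + 6 = 10. Including both spin states (m_s = ±1/2) gives 2 × 10 = 20 states.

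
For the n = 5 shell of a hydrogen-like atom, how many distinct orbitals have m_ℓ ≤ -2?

Go through ℓ = 0, …, 4 (the values permitted for n = 5).
Per ℓ-value: ℓ=2 → 1; ℓ=3 → 2; ℓ=4 → 3.
Total orbitals: 1 + 2 + 3 = 6.

6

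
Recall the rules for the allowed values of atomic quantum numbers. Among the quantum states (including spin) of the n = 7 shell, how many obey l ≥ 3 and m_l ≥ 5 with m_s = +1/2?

3

The n = 7 shell has l = 0 through 6; check each.
Contributions: l=5 → 1; l=6 → 2.
Orbitals: 1 + 2 = 3. With m_s fixed to a single value there is one state per orbital, giving 3 states.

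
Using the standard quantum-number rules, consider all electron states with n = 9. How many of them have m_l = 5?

8

Go through l = 0, …, 8 (the values permitted for n = 9).
Contributions: l=5 → 1; l=6 → 1; l=7 → 1; l=8 → 1.
Orbitals: 1 + 1 + 1 + 1 = 4. Each orbital carries two spin states, so 4 × 2 = 8 states.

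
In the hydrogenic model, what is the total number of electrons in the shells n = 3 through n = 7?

Shell n has n² orbitals: 3²=9 + 4²=16 + 5²=25 + 6²=36 + 7²=49 = 135 orbitals.
Two spin states per orbital: 2 × 135 = 270 electrons.

270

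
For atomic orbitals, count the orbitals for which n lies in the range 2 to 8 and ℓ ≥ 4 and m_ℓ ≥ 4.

20

Go shell by shell, enumerating (ℓ, m_ℓ) with ℓ ≥ 4 and m_ℓ ≥ 4:
n=5 → 1; n=6 → 3; n=7 → 6; n=8 → 10.
Total orbitals: 1 + 3 + 6 + 10 = 20.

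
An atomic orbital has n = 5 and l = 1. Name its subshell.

l = 1 corresponds to the letter 'p', so the subshell is 5p.

5p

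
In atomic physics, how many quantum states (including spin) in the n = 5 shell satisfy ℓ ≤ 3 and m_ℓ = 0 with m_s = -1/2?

Go through ℓ = 0, …, 4 (the values permitted for n = 5).
Orbitals with ℓ ≤ 3 and m_ℓ = 0, by ℓ: ℓ=0 → 1; ℓ=1 → 1; ℓ=2 → 1; ℓ=3 → 1.
Orbitals: 1 + 1 + 1 + 1 = 4. With m_s fixed to a single value there is one state per orbital, giving 4 states.

4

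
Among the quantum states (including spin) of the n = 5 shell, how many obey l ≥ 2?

42

With n = 5 the allowed l are 0, 1, …, 4.
Per l-value: l=2 → 5; l=3 → 7; l=4 → 9.
Orbitals: 5 + 7 + 9 = 21. Each orbital carries two spin states, so 21 × 2 = 42 states.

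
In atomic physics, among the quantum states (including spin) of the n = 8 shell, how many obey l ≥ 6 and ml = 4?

4

Orbitals with l ≥ 6 and ml = 4, by l: l=6 → 1; l=7 → 1.
Orbitals: 1 + 1 = 2. Each orbital carries two spin states, so 2 × 2 = 4 states.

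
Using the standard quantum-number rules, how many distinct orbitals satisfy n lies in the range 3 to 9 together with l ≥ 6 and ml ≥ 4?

Treat each shell separately and count matching orbitals:
n=7 → 3; n=8 → 7; n=9 → 12.
Total orbitals: 3 + 7 + 12 = 22.

22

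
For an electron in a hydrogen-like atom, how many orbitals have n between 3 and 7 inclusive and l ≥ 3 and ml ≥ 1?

Treat each shell separately and count matching orbitals:
n=4 → 3; n=5 → 7; n=6 → 12; n=7 → 18.
Total orbitals: 3 + 7 + 12 + 18 = 40.

40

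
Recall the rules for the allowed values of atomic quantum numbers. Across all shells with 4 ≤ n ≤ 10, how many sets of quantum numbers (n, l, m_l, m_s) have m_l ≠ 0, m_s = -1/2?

Count contributing orbitals for each principal shell:
n=4 → 12; n=5 → 20; n=6 → 30; n=7 → 42; n=8 → 56; n=9 → 72; n=10 → 90.
Orbitals: 12 + 20 + 30 + 42 + 56 + 72 + 90 = 322. With m_s fixed to -1/2 there is one state per orbital, so 322 states.

322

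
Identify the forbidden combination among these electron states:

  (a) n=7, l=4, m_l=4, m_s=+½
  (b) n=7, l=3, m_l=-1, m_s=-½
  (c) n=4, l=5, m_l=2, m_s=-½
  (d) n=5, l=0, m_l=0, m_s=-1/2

(c) has l = 5 ≥ n = 4, violating 0 ≤ l ≤ n−1.
The remaining sets (a), (b), (d) satisfy all four rules.

(c)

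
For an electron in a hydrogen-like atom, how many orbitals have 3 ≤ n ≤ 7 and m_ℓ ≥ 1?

For each n in the range, tally the orbitals obeying m_ℓ ≥ 1:
n=3 → 3; n=4 → 6; n=5 → 10; n=6 → 15; n=7 → 21.
Total orbitals: 3 + 6 + 10 + 15 + 21 = 55.

55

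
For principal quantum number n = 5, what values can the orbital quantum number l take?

0, 1, 2, 3, 4

l is an integer with 0 ≤ l ≤ n−1, so for n = 5: l = 0, 1, 2, 3, 4.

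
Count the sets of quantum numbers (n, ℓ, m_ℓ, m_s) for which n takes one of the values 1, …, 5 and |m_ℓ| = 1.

Per-shell orbital counts meeting the constraint:
n=2 → 2; n=3 → 4; n=4 → 6; n=5 → 8.
Orbitals: 2 + 4 + 6 + 8 = 20. Including both spin states (m_s = ±1/2) gives 2 × 20 = 40 states.

40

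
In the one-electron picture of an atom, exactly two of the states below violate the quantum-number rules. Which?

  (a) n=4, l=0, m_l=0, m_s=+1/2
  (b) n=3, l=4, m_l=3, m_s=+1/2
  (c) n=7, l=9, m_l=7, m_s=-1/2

(b) has l = 4 ≥ n = 3, violating 0 ≤ l ≤ n−1.
(c) has l = 9 ≥ n = 7, violating 0 ≤ l ≤ n−1.
The remaining set (a) satisfies all four rules.

(b) and (c)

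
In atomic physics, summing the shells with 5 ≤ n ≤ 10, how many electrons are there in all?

710

Shell n has n² orbitals: 5²=25 + 6²=36 + 7²=49 + 8²=64 + 9²=81 + 10²=100 = 355 orbitals.
Two spin states per orbital: 2 × 355 = 710 electrons.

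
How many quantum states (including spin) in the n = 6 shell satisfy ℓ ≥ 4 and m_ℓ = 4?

4

With n = 6 the allowed ℓ are 0, 1, …, 5.
Contributions: ℓ=4 → 1; ℓ=5 → 1.
Orbitals: 1 + 1 = 2. Each orbital carries two spin states, so 2 × 2 = 4 states.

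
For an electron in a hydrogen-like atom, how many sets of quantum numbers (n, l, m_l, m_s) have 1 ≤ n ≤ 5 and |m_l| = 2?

24

Count contributing orbitals for each principal shell:
n=3 → 2; n=4 → 4; n=5 → 6.
Orbitals: 2 + 4 + 6 = 12. Including both spin states (m_s = ±1/2) gives 2 × 12 = 24 states.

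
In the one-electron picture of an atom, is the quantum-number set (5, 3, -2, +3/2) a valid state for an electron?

Not allowed

The spin quantum number for an electron can only be ms = +1/2 or −1/2; ms = +3/2 is not one of those.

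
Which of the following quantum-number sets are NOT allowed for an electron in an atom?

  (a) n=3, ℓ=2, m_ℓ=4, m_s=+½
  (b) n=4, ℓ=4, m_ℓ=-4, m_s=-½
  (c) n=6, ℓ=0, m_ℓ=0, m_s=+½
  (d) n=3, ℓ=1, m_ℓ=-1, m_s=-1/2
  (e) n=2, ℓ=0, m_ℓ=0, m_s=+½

(a) and (b)

(a) has |m_ℓ| = 4 > ℓ = 2, violating −ℓ ≤ m_ℓ ≤ ℓ.
(b) has ℓ = 4 ≥ n = 4, violating 0 ≤ ℓ ≤ n−1.
The remaining sets (c), (d), (e) satisfy all four rules.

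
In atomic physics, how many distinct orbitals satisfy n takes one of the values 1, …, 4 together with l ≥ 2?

17

Go shell by shell, enumerating (l, m_l) with l ≥ 2:
n=3 → 5; n=4 → 12.
Total orbitals: 5 + 12 = 17.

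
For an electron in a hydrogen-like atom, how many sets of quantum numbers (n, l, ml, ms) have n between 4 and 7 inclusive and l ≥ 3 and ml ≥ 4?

For each n in the range, tally the orbitals obeying l ≥ 3 and ml ≥ 4:
n=5 → 1; n=6 → 3; n=7 → 6.
Orbitals: 1 + 3 + 6 = 10. Including both spin states (ms = ±1/2) gives 2 × 10 = 20 states.

20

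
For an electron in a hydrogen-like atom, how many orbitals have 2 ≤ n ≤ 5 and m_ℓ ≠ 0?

Go shell by shell, enumerating (ℓ, m_ℓ) with m_ℓ ≠ 0:
n=2 → 2; n=3 → 6; n=4 → 12; n=5 → 20.
Total orbitals: 2 + 6 + 12 + 20 = 40.

40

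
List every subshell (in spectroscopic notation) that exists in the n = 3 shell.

For n = 3, ℓ runs from 0 to 2. In spectroscopic notation ℓ = 0,1,2,… ↔ s,p,d,f,g,h,i, so the subshells are 3s, 3p, 3d.

3s, 3p, 3d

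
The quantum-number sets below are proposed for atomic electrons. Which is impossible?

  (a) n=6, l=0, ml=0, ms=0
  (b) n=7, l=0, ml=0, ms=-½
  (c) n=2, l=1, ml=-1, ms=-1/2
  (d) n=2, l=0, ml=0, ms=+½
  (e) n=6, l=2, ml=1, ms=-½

(a)

(a) has ms = 0, but an electron's spin must be ±1/2.
The remaining sets (b), (c), (d), (e) satisfy all four rules.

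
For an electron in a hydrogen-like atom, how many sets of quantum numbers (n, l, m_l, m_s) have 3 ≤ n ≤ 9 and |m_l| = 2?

112

Work shell by shell — for each n, count the (l, m_l) pairs that satisfy |m_l| = 2:
n=3 → 2; n=4 → 4; n=5 → 6; n=6 → 8; n=7 → 10; n=8 → 12; n=9 → 14.
Orbitals: 2 + 4 + 6 + 8 + 10 + 12 + 14 = 56. Including both spin states (m_s = ±1/2) gives 2 × 56 = 112 states.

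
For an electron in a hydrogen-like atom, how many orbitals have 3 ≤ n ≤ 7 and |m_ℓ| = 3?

20

Per-shell orbital counts meeting the constraint:
n=4 → 2; n=5 → 4; n=6 → 6; n=7 → 8.
Total orbitals: 2 + 4 + 6 + 8 = 20.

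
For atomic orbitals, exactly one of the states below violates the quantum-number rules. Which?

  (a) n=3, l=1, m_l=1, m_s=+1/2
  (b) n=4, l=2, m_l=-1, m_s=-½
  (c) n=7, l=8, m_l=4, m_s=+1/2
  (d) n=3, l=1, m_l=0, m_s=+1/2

(c)

(c) has l = 8 ≥ n = 7, violating 0 ≤ l ≤ n−1.
The remaining sets (a), (b), (d) satisfy all four rules.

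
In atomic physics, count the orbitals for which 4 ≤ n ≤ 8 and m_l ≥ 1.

Treat each shell separately and count matching orbitals:
n=4 → 6; n=5 → 10; n=6 → 15; n=7 → 21; n=8 → 28.
Total orbitals: 6 + 10 + 15 + 21 + 28 = 80.

80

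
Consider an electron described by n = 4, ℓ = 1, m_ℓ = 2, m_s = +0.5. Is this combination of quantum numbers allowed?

No

The magnetic quantum number must satisfy −ℓ ≤ m_ℓ ≤ ℓ. With ℓ = 1, m_ℓ can only be -1, 0, 1, so m_ℓ = 2 is forbidden.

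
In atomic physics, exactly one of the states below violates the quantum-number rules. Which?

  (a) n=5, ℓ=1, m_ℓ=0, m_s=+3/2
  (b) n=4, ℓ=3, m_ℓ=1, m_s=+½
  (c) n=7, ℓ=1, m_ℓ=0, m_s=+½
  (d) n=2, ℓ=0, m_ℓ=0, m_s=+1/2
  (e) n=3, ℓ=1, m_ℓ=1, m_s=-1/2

(a)

(a) has m_s = +3/2, but an electron's spin must be ±1/2.
The remaining sets (b), (c), (d), (e) satisfy all four rules.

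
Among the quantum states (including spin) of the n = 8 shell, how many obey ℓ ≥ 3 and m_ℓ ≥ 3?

30

Go through ℓ = 0, …, 7 (the values permitted for n = 8).
Contributions: ℓ=3 → 1; ℓ=4 → 2; ℓ=5 → 3; ℓ=6 → 4; ℓ=7 → 5.
Orbitals: 1 + 2 + 3 + 4 + 5 = 15. Each orbital carries two spin states, so 15 × 2 = 30 states.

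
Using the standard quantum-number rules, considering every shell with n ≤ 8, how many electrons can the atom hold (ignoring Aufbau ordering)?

Total orbitals = 1² + 2² + 3² + 4² + 5² + 6² + 7² + 8² = 204. Doubling for spin gives 408 electrons.

408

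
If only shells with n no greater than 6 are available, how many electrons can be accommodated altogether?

182

Total orbitals = 1² + 2² + 3² + 4² + 5² + 6² = 91. Doubling for spin gives 182 electrons.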